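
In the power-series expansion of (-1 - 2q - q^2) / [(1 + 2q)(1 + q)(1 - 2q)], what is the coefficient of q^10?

-1024

Partial fractions give a closed form: a_n = (-1/4)·(-2)^n + (-3/4)·2^n.
At n = 10: a_10 = -1024.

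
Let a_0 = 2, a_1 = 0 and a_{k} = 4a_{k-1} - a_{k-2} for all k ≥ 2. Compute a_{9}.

-21728

The ordinary generating function has denominator 1 - 4x + x^2.
Iterating the recurrence: a_0,…,a_{9} = 2, 0, -2, -8, -30, -112, -418, -1560, -5822, -21728.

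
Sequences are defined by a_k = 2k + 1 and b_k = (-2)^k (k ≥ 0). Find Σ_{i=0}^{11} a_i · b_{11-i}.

-447

Write out a_i and b_{11-i} for i = 0,…,11 and sum the products.
Σ = 1·(-2048) + 3·1024 + 5·(-512) + 7·256 + 9·(-128) + 11·64 + 13·(-32) + 15·16 + 17·(-8) + 19·4 + 21·(-2) + 23·1 = -447.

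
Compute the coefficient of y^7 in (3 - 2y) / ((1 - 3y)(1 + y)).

3826

Partial fractions give a closed form: a_n = (7/4)·3^n + (5/4)·(-1)^n.
At n = 7: a_7 = 3826.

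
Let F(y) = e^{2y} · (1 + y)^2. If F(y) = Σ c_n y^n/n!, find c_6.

The EGF product rule gives c_6 = Σ_{k_1+k_2=6} C(6; k_1,k_2) · ∏ g_i(k_i), where e^{2y} gives (2)^k; (1+y)^2 gives the falling factorial (2)_k.
g_1(k) for k = 0…6: 1, 2, 4, 8, 16, 32, 64.
g_2(k) for k = 0…6: 1, 2, 2, 0, 0, 0, 0.
c_6 = Σ_k C(6,k)·g_1(k)·g_2(6−k) = 15·16·2 + 6·32·2 + 1·64·1 = 480 + 384 + 64 = 928.

928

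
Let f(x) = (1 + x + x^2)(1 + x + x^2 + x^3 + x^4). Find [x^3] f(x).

(1 + x + x^2) has coefficients 1,1,1 for degrees 0…2.
(1 + x + x^2 + x^3 + x^4) has coefficients 1,1,1,1 for degrees 0…3.
[x^3] = 1·1 + 1·1 + 1·1 = 3.

3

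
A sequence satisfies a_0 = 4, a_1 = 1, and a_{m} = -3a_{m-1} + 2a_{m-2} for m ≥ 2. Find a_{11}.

The ordinary generating function has denominator 1 + 3t - 2t^2.
Iterating the recurrence: a_0,…,a_{11} = 4, 1, 5, -13, 49, -173, 617, -2197, 7825, -27869, 99257, -353509.

-353509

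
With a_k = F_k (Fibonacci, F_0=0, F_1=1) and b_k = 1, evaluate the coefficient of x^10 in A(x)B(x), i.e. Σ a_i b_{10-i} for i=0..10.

143

The convolution is the x^10 coefficient of A(x)B(x).
Σ = 0·1 + 1·1 + 1·1 + 2·1 + 3·1 + 5·1 + 8·1 + 13·1 + 21·1 + 34·1 + 55·1 = 143.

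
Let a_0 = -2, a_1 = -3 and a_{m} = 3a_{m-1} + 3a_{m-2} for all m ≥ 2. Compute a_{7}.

The ordinary generating function has denominator 1 - 3z - 3z^2.
Iterating the recurrence: a_0,…,a_{7} = -2, -3, -15, -54, -207, -783, -2970, -11259.

-11259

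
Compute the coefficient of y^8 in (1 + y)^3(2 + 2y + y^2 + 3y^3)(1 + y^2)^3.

64

(1 + y)^3 has coefficients 1,3,3,1 for degrees 0…3.
(2 + 2y + y^2 + 3y^3) has coefficients 2,2,1,3,0,0,0,0,0 for degrees 0…8.
Finally multiplying by (1 + y^2)^3, the product of all factors after the first has coefficients 2,2,7,9,9,15,5,11,1 for degrees 0…8.
[y^8] = 1·1 + 3·11 + 3·5 + 1·15 = 64.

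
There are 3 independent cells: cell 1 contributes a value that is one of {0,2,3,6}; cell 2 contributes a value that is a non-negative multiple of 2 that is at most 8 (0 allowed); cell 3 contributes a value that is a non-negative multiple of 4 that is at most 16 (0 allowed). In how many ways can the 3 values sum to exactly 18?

The generating function for the choices is (1 + q^2 + q^3 + q^6)·(1 + q^2 + q^4 + q^6 + q^8)·(1 + q^4 + q^8 + q^12 + q^16); the count is [q^18].
(1 + q^2 + q^3 + q^6) has coefficients 1,0,1,1,0,0,1 for degrees 0…6.
(1 + q^2 + q^4 + q^6 + q^8) has coefficients 1,0,1,0,1,0,1,0,1,0,0,0,0,0,0,0,0,0,0 for degrees 0…18.
Finally multiplying by (1 + q^4 + q^8 + q^12 + q^16), the product of all factors after the first has coefficients 1,0,1,0,2,0,2,0,3,0,2,0,3,0,2,0,3,0,2 for degrees 0…18.
[q^18] = 1·2 + 1·3 + 1·0 + 1·3 = 8.

8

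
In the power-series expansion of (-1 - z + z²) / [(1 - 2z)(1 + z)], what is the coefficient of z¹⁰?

-853

The denominator gives the recurrence a_n = a_(n−1) + 2a_(n−2) for n ≥ 3; the numerator fixes a_0 = -1, a_1 = -2, a_2 = -3.
Iterating: -1, -2, -3, -7, -13, -27, -53, -107, -213, -427, -853, so a_10 = -853.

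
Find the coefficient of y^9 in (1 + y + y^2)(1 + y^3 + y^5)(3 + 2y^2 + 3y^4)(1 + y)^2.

28

(1 + y + y^2) has coefficients 1,1,1 for degrees 0…2.
(1 + y^3 + y^5) has coefficients 1,0,0,1,0,1,0,0,0,0 for degrees 0…9.
Multiplying by (3 + 2y^2 + 3y^4) gives running coefficients 3,0,2,3,3,5,0,5,0,3 for degrees 0…9.
Finally multiplying by (1 + y)^2, the product of all factors after the first has coefficients 3,6,5,7,11,14,13,10,10,8 for degrees 0…9.
[y^9] = 1·8 + 1·10 + 1·10 = 28.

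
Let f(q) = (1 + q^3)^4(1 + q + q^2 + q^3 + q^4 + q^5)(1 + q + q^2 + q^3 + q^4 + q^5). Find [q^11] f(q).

(1 + q^3)^4 has coefficients 1,0,0,4,0,0,6,0,0,4,0,0 for degrees 0…11.
(1 + q + q^2 + q^3 + q^4 + q^5) has coefficients 1,1,1,1,1,1,0,0,0,0,0,0 for degrees 0…11.
Finally multiplying by (1 + q + q^2 + q^3 + q^4 + q^5), the product of all factors after the first has coefficients 1,2,3,4,5,6,5,4,3,2,1,0 for degrees 0…11.
[q^11] = 1·0 + 4·3 + 6·6 + 4·3 = 60.

60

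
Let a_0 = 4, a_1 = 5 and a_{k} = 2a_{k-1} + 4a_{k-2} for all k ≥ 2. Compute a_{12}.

2932736

The ordinary generating function has denominator 1 - 2y - 4y^2.
Iterating the recurrence: a_0,…,a_{12} = 4, 5, 26, 72, 248, 784, 2560, 8256, 26752, 86528, 280064, 906240, 2932736.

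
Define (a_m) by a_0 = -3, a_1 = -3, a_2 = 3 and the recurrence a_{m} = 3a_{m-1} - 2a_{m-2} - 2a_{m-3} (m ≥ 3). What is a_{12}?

-15609

The ordinary generating function has denominator 1 - 3z + 2z^2 + 2z^3.
Iterating the recurrence: a_0,…,a_{12} = -3, -3, 3, 21, 63, 141, 255, 357, 279, -387, -2433, -7083, -15609.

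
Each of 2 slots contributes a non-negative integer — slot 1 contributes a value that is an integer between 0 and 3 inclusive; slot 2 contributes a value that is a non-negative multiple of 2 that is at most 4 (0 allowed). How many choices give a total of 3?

2

The generating function for the choices is (1 + x + x^2 + x^3)·(1 + x^2 + x^4); the count is [x^3].
(1 + x + x^2 + x^3) has coefficients 1,1,1,1 for degrees 0…3.
(1 + x^2 + x^4) has coefficients 1,0,1,0 for degrees 0…3.
[x^3] = 1·0 + 1·1 + 1·0 + 1·1 = 2.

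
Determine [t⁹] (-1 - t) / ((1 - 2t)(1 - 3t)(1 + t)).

Partial fractions give a closed form: a_n = (2)·2^n + (-3)·3^n.
At n = 9: a_9 = -58025.

-58025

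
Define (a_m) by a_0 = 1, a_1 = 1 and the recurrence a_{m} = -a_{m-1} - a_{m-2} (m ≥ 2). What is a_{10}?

The ordinary generating function has denominator 1 + z + z^2.
Iterating the recurrence: a_0,…,a_{10} = 1, 1, -2, 1, 1, -2, 1, 1, -2, 1, 1.

1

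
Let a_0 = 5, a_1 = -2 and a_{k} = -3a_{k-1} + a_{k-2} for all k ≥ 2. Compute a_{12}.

The ordinary generating function has denominator 1 + 3z - z^2.
Iterating the recurrence: a_0,…,a_{12} = 5, -2, 11, -35, 116, -383, 1265, -4178, 13799, -45575, 150524, -497147, 1641965.

1641965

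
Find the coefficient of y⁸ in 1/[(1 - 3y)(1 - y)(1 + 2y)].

5973

Partial fractions give a closed form: a_n = (9/10)·3^n + (-1/6)·1^n + (4/15)·(-2)^n.
At n = 8: a_8 = 5973.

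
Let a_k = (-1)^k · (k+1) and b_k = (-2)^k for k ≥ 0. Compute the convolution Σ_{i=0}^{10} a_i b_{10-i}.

4083

The convolution is the x^10 coefficient of A(x)B(x).
Σ = 1·1024 − 2·(-512) + 3·256 − 4·(-128) + 5·64 − 6·(-32) + 7·16 − 8·(-8) + 9·4 − 10·(-2) + 11·1 = 4083.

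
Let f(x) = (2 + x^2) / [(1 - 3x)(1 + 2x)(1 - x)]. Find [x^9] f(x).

37090

The denominator gives the recurrence a_n = 2a_(n−1) + 5a_(n−2) − 6a_(n−3) for n ≥ 3; the numerator fixes a_0 = 2, a_1 = 4, a_2 = 19.
Iterating: 2, 4, 19, 46, 163, 442, 1423, 4078, 12619, 37090, so a_9 = 37090.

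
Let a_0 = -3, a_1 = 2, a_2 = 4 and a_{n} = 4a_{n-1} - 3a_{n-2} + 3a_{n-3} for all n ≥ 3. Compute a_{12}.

17527

The ordinary generating function has denominator 1 - 4y + 3y^2 - 3y^3.
Iterating the recurrence: a_0,…,a_{12} = -3, 2, 4, 1, -2, 1, 13, 43, 136, 454, 1537, 5194, 17527.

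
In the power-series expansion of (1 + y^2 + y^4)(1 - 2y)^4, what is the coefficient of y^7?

-32

(1 + y^2 + y^4) has coefficients 1,0,1,0,1 for degrees 0…4.
(1 - 2y)^4 has coefficients 1,-8,24,-32,16,0,0,0 for degrees 0…7.
[y^7] = 1·0 + 1·0 + 1·(-32) = -32.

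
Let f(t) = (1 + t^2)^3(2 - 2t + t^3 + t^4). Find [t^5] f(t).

-3

(1 + t^2)^3 has coefficients 1,0,3,0,3,0 for degrees 0…5.
(2 - 2t + t^3 + t^4) has coefficients 2,-2,0,1,1,0 for degrees 0…5.
[t^5] = 1·0 + 3·1 + 3·(-2) = -3.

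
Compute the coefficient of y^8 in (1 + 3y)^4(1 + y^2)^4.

703

(1 + 3y)^4 has coefficients 1,12,54,108,81 for degrees 0…4.
(1 + y^2)^4 has coefficients 1,0,4,0,6,0,4,0,1 for degrees 0…8.
[y^8] = 1·1 + 12·0 + 54·4 + 108·0 + 81·6 = 703.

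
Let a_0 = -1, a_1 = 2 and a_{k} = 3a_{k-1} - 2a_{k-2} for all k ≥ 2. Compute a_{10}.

3068

The ordinary generating function has denominator 1 - 3q + 2q^2.
Iterating the recurrence: a_0,…,a_{10} = -1, 2, 8, 20, 44, 92, 188, 380, 764, 1532, 3068.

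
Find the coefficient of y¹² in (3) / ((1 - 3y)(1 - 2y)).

The denominator gives the recurrence a_n = 5a_(n−1) − 6a_(n−2) for n ≥ 3; the numerator fixes a_0 = 3, a_1 = 15, a_2 = 57.
Iterating: 3, 15, 57, 195, 633, 1995, 6177, 18915, 57513, 174075, 525297, 1582035, 4758393, so a_12 = 4758393.

4758393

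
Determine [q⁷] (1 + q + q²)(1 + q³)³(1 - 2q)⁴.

3

(1 + q + q²) has coefficients 1,1,1 for degrees 0…2.
(1 + q³)³ has coefficients 1,0,0,3,0,0,3,0 for degrees 0…7.
Finally multiplying by (1 - 2q)⁴, the product of all factors after the first has coefficients 1,-8,24,-29,-8,72,-93,24 for degrees 0…7.
[q⁷] = 1·24 + 1·(-93) + 1·72 = 3.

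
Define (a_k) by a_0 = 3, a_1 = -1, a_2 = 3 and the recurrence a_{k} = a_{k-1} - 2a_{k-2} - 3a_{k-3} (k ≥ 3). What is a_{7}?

The ordinary generating function has denominator 1 - y + 2y^2 + 3y^3.
Iterating the recurrence: a_0,…,a_{7} = 3, -1, 3, -4, -7, -8, 18, 55.

55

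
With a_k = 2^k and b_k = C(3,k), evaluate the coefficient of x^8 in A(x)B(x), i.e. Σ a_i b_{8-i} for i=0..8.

This is [x^8] in the product of the two ordinary generating functions.
Σ = 1·0 + 2·0 + 4·0 + 8·0 + 16·0 + 32·1 + 64·3 + 128·3 + 256·1 = 864.

864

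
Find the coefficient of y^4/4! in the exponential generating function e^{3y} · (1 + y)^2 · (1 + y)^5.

6465

The EGF product rule gives c_4 = Σ_{k_1+k_2+k_3=4} C(4; k_1,k_2,k_3) · ∏ g_i(k_i), where e^{3y} gives (3)^k; (1+y)^2 gives the falling factorial (2)_k; (1+y)^5 gives the falling factorial (5)_k.
g_1(k) for k = 0…4: 1, 3, 9, 27, 81.
g_2(k) for k = 0…4: 1, 2, 2, 0, 0.
g_3(k) for k = 0…4: 1, 5, 20, 60, 120.
First combine the last two factors: h(k) = Σ_j C(k,j)·g_2(j)·g_3(k−j) for k = 0…4: 1, 7, 42, 210, 840.
c_4 = Σ_k C(4,k)·g_1(k)·h(4−k) = 1·1·840 + 4·3·210 + 6·9·42 + 4·27·7 + 1·81·1 = 840 + 2520 + 2268 + 756 + 81 = 6465.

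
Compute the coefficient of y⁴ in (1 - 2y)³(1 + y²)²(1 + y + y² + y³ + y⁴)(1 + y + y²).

(1 - 2y)³ has coefficients 1,-6,12,-8 for degrees 0…3.
(1 + y²)² has coefficients 1,0,2,0,1 for degrees 0…4.
Multiplying by (1 + y + y² + y³ + y⁴) gives running coefficients 1,1,3,3,4 for degrees 0…4.
Finally multiplying by (1 + y + y²), the product of all factors after the first has coefficients 1,2,5,7,10 for degrees 0…4.
[y⁴] = 1·10 − 6·7 + 12·5 − 8·2 = 12.

12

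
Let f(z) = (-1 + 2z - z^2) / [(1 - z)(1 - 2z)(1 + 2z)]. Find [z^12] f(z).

-4096

Partial fractions give a closed form: a_n = (-1/4)·2^n + (-3/4)·(-2)^n.
At n = 12: a_12 = -4096.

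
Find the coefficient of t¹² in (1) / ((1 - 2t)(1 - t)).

The denominator gives the recurrence a_n = 3a_(n−1) − 2a_(n−2) for n ≥ 2; the numerator fixes a_0 = 1, a_1 = 3.
Iterating: 1, 3, 7, 15, 31, 63, 127, 255, 511, 1023, 2047, 4095, 8191, so a_12 = 8191.

8191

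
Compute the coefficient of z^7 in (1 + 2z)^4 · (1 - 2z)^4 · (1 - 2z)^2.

(1 + 2z)^4 has coefficients 1,8,24,32,16 for degrees 0…4.
(1 - 2z)^4 has coefficients 1,-8,24,-32,16,0,0,0 for degrees 0…7.
Finally multiplying by (1 - 2z)^2, the product of all factors after the first has coefficients 1,-12,60,-160,240,-192,64,0 for degrees 0…7.
[z^7] = 1·0 + 8·64 + 24·(-192) + 32·240 + 16·(-160) = 1024.

1024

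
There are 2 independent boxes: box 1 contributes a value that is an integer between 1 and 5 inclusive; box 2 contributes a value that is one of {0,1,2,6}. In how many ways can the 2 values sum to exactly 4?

The generating function for the choices is (t + t^2 + t^3 + t^4 + t^5)·(1 + t + t^2 + t^6); the count is [t^4].
(t + t^2 + t^3 + t^4 + t^5) has coefficients 0,1,1,1,1 for degrees 0…4.
(1 + t + t^2 + t^6) has coefficients 1,1,1,0,0 for degrees 0…4.
[t^4] = 1·0 + 1·1 + 1·1 + 1·1 = 3.

3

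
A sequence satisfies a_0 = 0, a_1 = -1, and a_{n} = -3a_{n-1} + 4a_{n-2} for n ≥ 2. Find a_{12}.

The ordinary generating function has denominator 1 + 3y - 4y^2.
Iterating the recurrence: a_0,…,a_{12} = 0, -1, 3, -13, 51, -205, 819, -3277, 13107, -52429, 209715, -838861, 3355443.

3355443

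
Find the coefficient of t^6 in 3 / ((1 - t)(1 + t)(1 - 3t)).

2460

Partial fractions give a closed form: a_n = (-3/4)·1^n + (3/8)·(-1)^n + (27/8)·3^n.
At n = 6: a_6 = 2460.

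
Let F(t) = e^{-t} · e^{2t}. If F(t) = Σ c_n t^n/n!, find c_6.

1

The EGF product rule gives c_6 = Σ_{k_1+k_2=6} C(6; k_1,k_2) · ∏ g_i(k_i), where e^{-t} gives (-1)^k; e^{2t} gives (2)^k.
g_1(k) for k = 0…6: 1, -1, 1, -1, 1, -1, 1.
g_2(k) for k = 0…6: 1, 2, 4, 8, 16, 32, 64.
c_6 = Σ_k C(6,k)·g_1(k)·g_2(6−k) = 1·1·64 + 6·(-1)·32 + 15·1·16 + 20·(-1)·8 + 15·1·4 + 6·(-1)·2 + 1·1·1 = 64 − 192 + 240 − 160 + 60 − 12 + 1 = 1.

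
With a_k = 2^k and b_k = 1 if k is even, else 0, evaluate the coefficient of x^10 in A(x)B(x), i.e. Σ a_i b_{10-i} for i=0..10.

The convolution is the x^10 coefficient of A(x)B(x).
Σ = 1·1 + 2·0 + 4·1 + 8·0 + 16·1 + 32·0 + 64·1 + 128·0 + 256·1 + 512·0 + 1024·1 = 1365.

1365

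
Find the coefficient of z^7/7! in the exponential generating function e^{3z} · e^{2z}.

78125

The EGF product rule gives c_7 = Σ_{k_1+k_2=7} C(7; k_1,k_2) · ∏ g_i(k_i), where e^{3z} gives (3)^k; e^{2z} gives (2)^k.
g_1(k) for k = 0…7: 1, 3, 9, 27, 81, 243, 729, 2187.
g_2(k) for k = 0…7: 1, 2, 4, 8, 16, 32, 64, 128.
c_7 = Σ_k C(7,k)·g_1(k)·g_2(7−k) = 1·1·128 + 7·3·64 + 21·9·32 + 35·27·16 + 35·81·8 + 21·243·4 + 7·729·2 + 1·2187·1 = 128 + 1344 + 6048 + 15120 + 22680 + 20412 + 10206 + 2187 = 78125.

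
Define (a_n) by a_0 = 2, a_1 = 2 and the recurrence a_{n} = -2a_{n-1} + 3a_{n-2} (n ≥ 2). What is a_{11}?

The ordinary generating function has denominator 1 + 2q - 3q^2.
Iterating the recurrence: a_0,…,a_{11} = 2, 2, 2, 2, 2, 2, 2, 2, 2, 2, 2, 2.

2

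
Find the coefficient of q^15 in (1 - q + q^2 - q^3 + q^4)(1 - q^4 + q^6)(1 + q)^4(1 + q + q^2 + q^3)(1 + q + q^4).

(1 - q + q^2 - q^3 + q^4) has coefficients 1,-1,1,-1,1 for degrees 0…4.
(1 - q^4 + q^6) has coefficients 1,0,0,0,-1,0,1,0,0,0,0,0,0,0,0,0 for degrees 0…15.
Multiplying by (1 + q)^4 gives running coefficients 1,4,6,4,0,-4,-5,0,5,4,1,0,0,0,0,0 for degrees 0…15.
Multiplying by (1 + q + q^2 + q^3) gives running coefficients 1,5,11,15,14,6,-5,-9,-4,4,10,10,5,1,0,0 for degrees 0…15.
Finally multiplying by (1 + q + q^4), the product of all factors after the first has coefficients 1,6,16,26,30,25,12,1,1,6,9,11,11,10,11,10 for degrees 0…15.
[q^15] = 1·10 − 1·11 + 1·10 − 1·11 + 1·11 = 9.

9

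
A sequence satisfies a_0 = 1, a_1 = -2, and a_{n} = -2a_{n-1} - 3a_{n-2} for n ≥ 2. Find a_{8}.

73

The ordinary generating function has denominator 1 + 2q + 3q^2.
Iterating the recurrence: a_0,…,a_{8} = 1, -2, 1, 4, -11, 10, 13, -56, 73.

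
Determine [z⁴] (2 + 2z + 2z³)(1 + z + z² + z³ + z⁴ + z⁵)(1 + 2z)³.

122

(2 + 2z + 2z³) has coefficients 2,2,0,2 for degrees 0…3.
(1 + z + z² + z³ + z⁴ + z⁵) has coefficients 1,1,1,1,1 for degrees 0…4.
Finally multiplying by (1 + 2z)³, the product of all factors after the first has coefficients 1,7,19,27,27 for degrees 0…4.
[z⁴] = 2·27 + 2·27 + 2·7 = 122.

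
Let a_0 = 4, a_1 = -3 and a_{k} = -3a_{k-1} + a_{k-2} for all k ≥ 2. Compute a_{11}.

-595791

The ordinary generating function has denominator 1 + 3x - x^2.
Iterating the recurrence: a_0,…,a_{11} = 4, -3, 13, -42, 139, -459, 1516, -5007, 16537, -54618, 180391, -595791.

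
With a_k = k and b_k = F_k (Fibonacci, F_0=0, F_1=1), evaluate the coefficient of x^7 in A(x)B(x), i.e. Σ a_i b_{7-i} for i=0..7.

46

Write out a_i and b_{7-i} for i = 0,…,7 and sum the products.
Σ = 0·13 + 1·8 + 2·5 + 3·3 + 4·2 + 5·1 + 6·1 + 7·0 = 46.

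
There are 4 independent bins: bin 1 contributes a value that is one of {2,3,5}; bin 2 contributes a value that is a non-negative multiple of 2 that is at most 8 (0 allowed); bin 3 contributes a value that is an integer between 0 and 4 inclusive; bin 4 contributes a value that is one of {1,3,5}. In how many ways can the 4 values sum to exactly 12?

23

The generating function for the choices is (x² + x³ + x⁵)·(1 + x² + x⁴ + x⁶ + x⁸)·(1 + x + x² + x³ + x⁴)·(x + x³ + x⁵); the count is [x¹²].
(x² + x³ + x⁵) has coefficients 0,0,1,1,0,1 for degrees 0…5.
(1 + x² + x⁴ + x⁶ + x⁸) has coefficients 1,0,1,0,1,0,1,0,1,0,0,0,0 for degrees 0…12.
Multiplying by (1 + x + x² + x³ + x⁴) gives running coefficients 1,1,2,2,3,2,3,2,3,2,2,1,1 for degrees 0…12.
Finally multiplying by (x + x³ + x⁵), the product of all factors after the first has coefficients 0,1,1,3,3,6,5,8,6,9,6,8,5 for degrees 0…12.
[x¹²] = 1·6 + 1·9 + 1·8 = 23.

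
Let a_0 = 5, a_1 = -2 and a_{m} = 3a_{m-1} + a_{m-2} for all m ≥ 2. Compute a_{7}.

The ordinary generating function has denominator 1 - 3x - x^2.
Iterating the recurrence: a_0,…,a_{7} = 5, -2, -1, -5, -16, -53, -175, -578.

-578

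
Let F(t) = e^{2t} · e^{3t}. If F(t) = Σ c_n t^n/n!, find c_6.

15625

The EGF product rule gives c_6 = Σ_{k_1+k_2=6} C(6; k_1,k_2) · ∏ g_i(k_i), where e^{2t} gives (2)^k; e^{3t} gives (3)^k.
g_1(k) for k = 0…6: 1, 2, 4, 8, 16, 32, 64.
g_2(k) for k = 0…6: 1, 3, 9, 27, 81, 243, 729.
c_6 = Σ_k C(6,k)·g_1(k)·g_2(6−k) = 1·1·729 + 6·2·243 + 15·4·81 + 20·8·27 + 15·16·9 + 6·32·3 + 1·64·1 = 729 + 2916 + 4860 + 4320 + 2160 + 576 + 64 = 15625.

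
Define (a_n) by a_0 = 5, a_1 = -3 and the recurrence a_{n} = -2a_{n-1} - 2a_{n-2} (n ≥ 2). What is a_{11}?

224

The ordinary generating function has denominator 1 + 2t + 2t^2.
Iterating the recurrence: a_0,…,a_{11} = 5, -3, -4, 14, -20, 12, 16, -56, 80, -48, -64, 224.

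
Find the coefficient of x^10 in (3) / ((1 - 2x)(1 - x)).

Partial fractions give a closed form: a_n = (6)·2^n + (-3)·1^n.
At n = 10: a_10 = 6141.

6141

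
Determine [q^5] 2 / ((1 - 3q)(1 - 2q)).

The denominator gives the recurrence a_n = 5a_(n−1) − 6a_(n−2) for n ≥ 2; the numerator fixes a_0 = 2, a_1 = 10.
Iterating: 2, 10, 38, 130, 422, 1330, so a_5 = 1330.

1330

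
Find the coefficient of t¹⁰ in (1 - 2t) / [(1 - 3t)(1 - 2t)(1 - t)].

The denominator gives the recurrence a_n = 6a_(n−1) − 11a_(n−2) + 6a_(n−3) for n ≥ 3; the numerator fixes a_0 = 1, a_1 = 4, a_2 = 13.
Iterating: 1, 4, 13, 40, 121, 364, 1093, 3280, 9841, 29524, 88573, so a_10 = 88573.

88573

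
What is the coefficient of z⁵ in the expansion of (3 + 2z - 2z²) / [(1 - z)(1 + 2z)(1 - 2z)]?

The denominator gives the recurrence a_n = a_(n−1) + 4a_(n−2) − 4a_(n−3) for n ≥ 3; the numerator fixes a_0 = 3, a_1 = 5, a_2 = 15.
Iterating: 3, 5, 15, 23, 63, 95, so a_5 = 95.

95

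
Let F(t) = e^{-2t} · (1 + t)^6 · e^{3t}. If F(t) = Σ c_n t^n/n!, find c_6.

The EGF product rule gives c_6 = Σ_{k_1+k_2+k_3=6} C(6; k_1,k_2,k_3) · ∏ g_i(k_i), where e^{-2t} gives (-2)^k; (1+t)^6 gives the falling factorial (6)_k; e^{3t} gives (3)^k.
g_1(k) for k = 0…6: 1, -2, 4, -8, 16, -32, 64.
g_2(k) for k = 0…6: 1, 6, 30, 120, 360, 720, 720.
g_3(k) for k = 0…6: 1, 3, 9, 27, 81, 243, 729.
First combine the last two factors: h(k) = Σ_j C(k,j)·g_2(j)·g_3(k−j) for k = 0…6: 1, 9, 75, 579, 4149, 27693, 173007.
c_6 = Σ_k C(6,k)·g_1(k)·h(6−k) = 1·1·173007 + 6·(-2)·27693 + 15·4·4149 + 20·(-8)·579 + 15·16·75 + 6·(-32)·9 + 1·64·1 = 173007 − 332316 + 248940 − 92640 + 18000 − 1728 + 64 = 13327.

13327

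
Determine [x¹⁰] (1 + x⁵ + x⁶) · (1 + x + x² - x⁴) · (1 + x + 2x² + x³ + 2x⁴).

6

(1 + x⁵ + x⁶) has coefficients 1,0,0,0,0,1,1 for degrees 0…6.
(1 + x + x² - x⁴) has coefficients 1,1,1,0,-1,0,0,0,0,0,0 for degrees 0…10.
Finally multiplying by (1 + x + 2x² + x³ + 2x⁴), the product of all factors after the first has coefficients 1,2,4,4,4,2,0,-1,-2,0,0 for degrees 0…10.
[x¹⁰] = 1·0 + 1·2 + 1·4 = 6.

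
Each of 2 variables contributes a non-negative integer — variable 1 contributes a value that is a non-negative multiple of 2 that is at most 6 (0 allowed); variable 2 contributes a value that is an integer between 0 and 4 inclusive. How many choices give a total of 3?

The generating function for the choices is (1 + x^2 + x^4 + x^6)·(1 + x + x^2 + x^3 + x^4); the count is [x^3].
(1 + x^2 + x^4 + x^6) has coefficients 1,0,1,0 for degrees 0…3.
(1 + x + x^2 + x^3 + x^4) has coefficients 1,1,1,1 for degrees 0…3.
[x^3] = 1·1 + 1·1 = 2.

2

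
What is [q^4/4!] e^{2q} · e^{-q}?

The EGF product rule gives c_4 = Σ_{k_1+k_2=4} C(4; k_1,k_2) · ∏ g_i(k_i), where e^{2q} gives (2)^k; e^{-q} gives (-1)^k.
g_1(k) for k = 0…4: 1, 2, 4, 8, 16.
g_2(k) for k = 0…4: 1, -1, 1, -1, 1.
c_4 = Σ_k C(4,k)·g_1(k)·g_2(4−k) = 1·1·1 + 4·2·(-1) + 6·4·1 + 4·8·(-1) + 1·16·1 = 1 − 8 + 24 − 32 + 16 = 1.

1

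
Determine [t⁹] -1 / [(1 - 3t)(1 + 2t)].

-11605

The denominator gives the recurrence a_n = a_(n−1) + 6a_(n−2) for n ≥ 2; the numerator fixes a_0 = -1, a_1 = -1.
Iterating: -1, -1, -7, -13, -55, -133, -463, -1261, -4039, -11605, so a_9 = -11605.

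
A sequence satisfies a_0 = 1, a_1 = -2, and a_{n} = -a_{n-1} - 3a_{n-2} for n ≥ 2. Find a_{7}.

The ordinary generating function has denominator 1 + q + 3q^2.
Iterating the recurrence: a_0,…,a_{7} = 1, -2, -1, 7, -4, -17, 29, 22.

22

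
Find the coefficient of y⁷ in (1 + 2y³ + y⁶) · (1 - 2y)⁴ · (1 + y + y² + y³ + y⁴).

(1 + 2y³ + y⁶) has coefficients 1,0,0,2,0,0,1 for degrees 0…6.
(1 - 2y)⁴ has coefficients 1,-8,24,-32,16,0,0,0 for degrees 0…7.
Finally multiplying by (1 + y + y² + y³ + y⁴), the product of all factors after the first has coefficients 1,-7,17,-15,1,0,8,-16 for degrees 0…7.
[y⁷] = 1·(-16) + 2·1 + 1·(-7) = -21.

-21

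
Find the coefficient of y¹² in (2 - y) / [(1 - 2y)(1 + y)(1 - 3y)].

The denominator gives the recurrence a_n = 4a_(n−1) − a_(n−2) − 6a_(n−3) for n ≥ 3; the numerator fixes a_0 = 2, a_1 = 7, a_2 = 26.
Iterating: 2, 7, 26, 85, 272, 847, 2606, 7945, 24092, 72787, 219386, 660205, 1984712, so a_12 = 1984712.

1984712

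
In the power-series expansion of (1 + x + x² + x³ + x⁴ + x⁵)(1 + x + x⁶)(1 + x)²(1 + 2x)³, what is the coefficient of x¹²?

107

(1 + x + x² + x³ + x⁴ + x⁵) has coefficients 1,1,1,1,1,1 for degrees 0…5.
(1 + x + x⁶) has coefficients 1,1,0,0,0,0,1,0,0,0,0,0,0 for degrees 0…12.
Multiplying by (1 + x)² gives running coefficients 1,3,3,1,0,0,1,2,1,0,0,0,0 for degrees 0…12.
Finally multiplying by (1 + 2x)³, the product of all factors after the first has coefficients 1,9,33,63,66,36,9,8,25,38,28,8,0 for degrees 0…12.
[x¹²] = 1·0 + 1·8 + 1·28 + 1·38 + 1·25 + 1·8 = 107.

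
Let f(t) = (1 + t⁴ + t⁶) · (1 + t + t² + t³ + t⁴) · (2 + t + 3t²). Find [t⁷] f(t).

(1 + t⁴ + t⁶) has coefficients 1,0,0,0,1,0,1 for degrees 0…6.
(1 + t + t² + t³ + t⁴) has coefficients 1,1,1,1,1,0,0,0 for degrees 0…7.
Finally multiplying by (2 + t + 3t²), the product of all factors after the first has coefficients 2,3,6,6,6,4,3,0 for degrees 0…7.
[t⁷] = 1·0 + 1·6 + 1·3 = 9.

9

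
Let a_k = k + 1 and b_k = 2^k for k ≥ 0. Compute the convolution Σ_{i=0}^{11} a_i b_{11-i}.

8178

Write out a_i and b_{11-i} for i = 0,…,11 and sum the products.
Σ = 1·2048 + 2·1024 + 3·512 + 4·256 + 5·128 + 6·64 + 7·32 + 8·16 + 9·8 + 10·4 + 11·2 + 12·1 = 8178.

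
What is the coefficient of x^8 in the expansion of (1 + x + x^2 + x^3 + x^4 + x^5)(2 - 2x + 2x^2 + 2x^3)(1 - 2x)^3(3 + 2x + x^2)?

(1 + x + x^2 + x^3 + x^4 + x^5) has coefficients 1,1,1,1,1,1 for degrees 0…5.
(2 - 2x + 2x^2 + 2x^3) has coefficients 2,-2,2,2,0,0,0,0,0 for degrees 0…8.
Multiplying by (1 - 2x)^3 gives running coefficients 2,-14,38,-50,28,8,-16,0,0 for degrees 0…8.
Finally multiplying by (3 + 2x + x^2), the product of all factors after the first has coefficients 6,-38,88,-88,22,30,-4,-24,-16 for degrees 0…8.
[x^8] = 1·(-16) + 1·(-24) + 1·(-4) + 1·30 + 1·22 + 1·(-88) = -80.

-80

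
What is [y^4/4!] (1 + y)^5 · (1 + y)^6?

The EGF product rule gives c_4 = Σ_{k_1+k_2=4} C(4; k_1,k_2) · ∏ g_i(k_i), where (1+y)^5 gives the falling factorial (5)_k; (1+y)^6 gives the falling factorial (6)_k.
g_1(k) for k = 0…4: 1, 5, 20, 60, 120.
g_2(k) for k = 0…4: 1, 6, 30, 120, 360.
c_4 = Σ_k C(4,k)·g_1(k)·g_2(4−k) = 1·1·360 + 4·5·120 + 6·20·30 + 4·60·6 + 1·120·1 = 360 + 2400 + 3600 + 1440 + 120 = 7920.

7920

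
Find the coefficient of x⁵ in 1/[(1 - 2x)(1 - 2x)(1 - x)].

321

The denominator gives the recurrence a_n = 5a_(n−1) − 8a_(n−2) + 4a_(n−3) for n ≥ 3; the numerator fixes a_0 = 1, a_1 = 5, a_2 = 17.
Iterating: 1, 5, 17, 49, 129, 321, so a_5 = 321.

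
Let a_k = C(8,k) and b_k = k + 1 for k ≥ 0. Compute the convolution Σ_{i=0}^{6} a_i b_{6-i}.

769

Write out a_i and b_{6-i} for i = 0,…,6 and sum the products.
Σ = 1·7 + 8·6 + 28·5 + 56·4 + 70·3 + 56·2 + 28·1 = 769.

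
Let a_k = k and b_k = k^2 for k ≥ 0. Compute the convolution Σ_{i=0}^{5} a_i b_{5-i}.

The convolution is the t^5 coefficient of A(t)B(t).
Σ = 0·25 + 1·16 + 2·9 + 3·4 + 4·1 + 5·0 = 50.

50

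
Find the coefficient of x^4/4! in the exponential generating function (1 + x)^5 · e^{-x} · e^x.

The EGF product rule gives c_4 = Σ_{k_1+k_2+k_3=4} C(4; k_1,k_2,k_3) · ∏ g_i(k_i), where (1+x)^5 gives the falling factorial (5)_k; e^{-x} gives (-1)^k; e^x gives (1)^k.
g_1(k) for k = 0…4: 1, 5, 20, 60, 120.
g_2(k) for k = 0…4: 1, -1, 1, -1, 1.
g_3(k) for k = 0…4: 1, 1, 1, 1, 1.
First combine the last two factors: h(k) = Σ_j C(k,j)·g_2(j)·g_3(k−j) for k = 0…4: 1, 0, 0, 0, 0.
c_4 = Σ_k C(4,k)·g_1(k)·h(4−k) = 1·120·1 = 120.

120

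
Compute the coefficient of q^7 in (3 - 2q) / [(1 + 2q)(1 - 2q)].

-128

Partial fractions give a closed form: a_n = (2)·(-2)^n + (1)·2^n.
At n = 7: a_7 = -128.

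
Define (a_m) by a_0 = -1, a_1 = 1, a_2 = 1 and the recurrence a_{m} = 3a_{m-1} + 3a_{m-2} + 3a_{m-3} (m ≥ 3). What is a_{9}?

The ordinary generating function has denominator 1 - 3q - 3q^2 - 3q^3.
Iterating the recurrence: a_0,…,a_{9} = -1, 1, 1, 3, 15, 57, 225, 891, 3519, 13905.

13905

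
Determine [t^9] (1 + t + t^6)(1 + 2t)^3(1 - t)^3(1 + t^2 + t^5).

-21

(1 + t + t^6) has coefficients 1,1,0,0,0,0,1 for degrees 0…6.
(1 + 2t)^3 has coefficients 1,6,12,8,0,0,0,0,0,0 for degrees 0…9.
Multiplying by (1 - t)^3 gives running coefficients 1,3,-3,-11,6,12,-8,0,0,0 for degrees 0…9.
Finally multiplying by (1 + t^2 + t^5), the product of all factors after the first has coefficients 1,3,-2,-8,3,2,1,9,-19,6 for degrees 0…9.
[t^9] = 1·6 + 1·(-19) + 1·(-8) = -21.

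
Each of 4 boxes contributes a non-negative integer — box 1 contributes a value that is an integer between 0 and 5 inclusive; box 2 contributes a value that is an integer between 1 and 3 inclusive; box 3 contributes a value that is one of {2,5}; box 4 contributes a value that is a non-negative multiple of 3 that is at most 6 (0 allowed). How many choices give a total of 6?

5

The generating function for the choices is (1 + t + t² + t³ + t⁴ + t⁵)·(t + t² + t³)·(t² + t⁵)·(1 + t³ + t⁶); the count is [t⁶].
(1 + t + t² + t³ + t⁴ + t⁵) has coefficients 1,1,1,1,1,1 for degrees 0…5.
(t + t² + t³) has coefficients 0,1,1,1,0,0,0 for degrees 0…6.
Multiplying by (t² + t⁵) gives running coefficients 0,0,0,1,1,1,1 for degrees 0…6.
Finally multiplying by (1 + t³ + t⁶), the product of all factors after the first has coefficients 0,0,0,1,1,1,2 for degrees 0…6.
[t⁶] = 1·2 + 1·1 + 1·1 + 1·1 + 1·0 + 1·0 = 5.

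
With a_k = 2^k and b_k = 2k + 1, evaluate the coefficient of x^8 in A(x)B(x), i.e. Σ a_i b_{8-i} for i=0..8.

Write out a_i and b_{8-i} for i = 0,…,8 and sum the products.
Σ = 1·17 + 2·15 + 4·13 + 8·11 + 16·9 + 32·7 + 64·5 + 128·3 + 256·1 = 1515.

1515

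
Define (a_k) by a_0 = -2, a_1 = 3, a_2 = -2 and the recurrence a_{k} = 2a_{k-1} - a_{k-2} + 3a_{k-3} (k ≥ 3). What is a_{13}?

The ordinary generating function has denominator 1 - 2x + x^2 - 3x^3.
Iterating the recurrence: a_0,…,a_{13} = -2, 3, -2, -13, -15, -23, -70, -162, -323, -694, -1551, -3377, -7285, -15846.

-15846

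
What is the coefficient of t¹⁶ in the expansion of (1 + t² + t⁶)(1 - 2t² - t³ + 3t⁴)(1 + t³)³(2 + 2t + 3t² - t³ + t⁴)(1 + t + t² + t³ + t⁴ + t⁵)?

79

(1 + t² + t⁶) has coefficients 1,0,1,0,0,0,1 for degrees 0…6.
(1 - 2t² - t³ + 3t⁴) has coefficients 1,0,-2,-1,3,0,0,0,0,0,0,0,0,0,0,0,0 for degrees 0…16.
Multiplying by (1 + t³)³ gives running coefficients 1,0,-2,2,3,-6,0,9,-6,-2,9,-2,-1,3,0,0,0 for degrees 0…16.
Multiplying by (2 + 2t + 3t² - t³ + t⁴) gives running coefficients 2,2,-1,-1,5,2,-7,-1,15,5,-13,23,17,-13,14,8,-4 for degrees 0…16.
Finally multiplying by (1 + t + t² + t³ + t⁴ + t⁵), the product of all factors after the first has coefficients 2,4,3,2,7,9,0,-3,13,19,1,22,46,34,33,36,45 for degrees 0…16.
[t¹⁶] = 1·45 + 1·33 + 1·1 = 79.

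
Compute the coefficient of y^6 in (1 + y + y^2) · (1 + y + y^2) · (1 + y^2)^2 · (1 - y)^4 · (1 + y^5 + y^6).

(1 + y + y^2) has coefficients 1,1,1 for degrees 0…2.
(1 + y + y^2) has coefficients 1,1,1,0,0,0,0 for degrees 0…6.
Multiplying by (1 + y^2)^2 gives running coefficients 1,1,3,2,3,1,1 for degrees 0…6.
Multiplying by (1 - y)^4 gives running coefficients 1,-3,5,-8,10,-10,10 for degrees 0…6.
Finally multiplying by (1 + y^5 + y^6), the product of all factors after the first has coefficients 1,-3,5,-8,10,-9,8 for degrees 0…6.
[y^6] = 1·8 + 1·(-9) + 1·10 = 9.

9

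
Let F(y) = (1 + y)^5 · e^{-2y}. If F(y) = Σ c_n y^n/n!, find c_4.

The EGF product rule gives c_4 = Σ_{k_1+k_2=4} C(4; k_1,k_2) · ∏ g_i(k_i), where (1+y)^5 gives the falling factorial (5)_k; e^{-2y} gives (-2)^k.
g_1(k) for k = 0…4: 1, 5, 20, 60, 120.
g_2(k) for k = 0…4: 1, -2, 4, -8, 16.
c_4 = Σ_k C(4,k)·g_1(k)·g_2(4−k) = 1·1·16 + 4·5·(-8) + 6·20·4 + 4·60·(-2) + 1·120·1 = 16 − 160 + 480 − 480 + 120 = -24.

-24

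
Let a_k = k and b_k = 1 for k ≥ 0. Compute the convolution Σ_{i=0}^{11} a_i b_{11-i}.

66

This is [x^11] in the product of the two ordinary generating functions.
Σ = 0·1 + 1·1 + 2·1 + 3·1 + 4·1 + 5·1 + 6·1 + 7·1 + 8·1 + 9·1 + 10·1 + 11·1 = 66.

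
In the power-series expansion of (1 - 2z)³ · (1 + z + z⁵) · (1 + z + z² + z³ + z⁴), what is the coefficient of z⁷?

(1 - 2z)³ has coefficients 1,-6,12,-8 for degrees 0…3.
(1 + z + z⁵) has coefficients 1,1,0,0,0,1,0,0 for degrees 0…7.
Finally multiplying by (1 + z + z² + z³ + z⁴), the product of all factors after the first has coefficients 1,2,2,2,2,2,1,1 for degrees 0…7.
[z⁷] = 1·1 − 6·1 + 12·2 − 8·2 = 3.

3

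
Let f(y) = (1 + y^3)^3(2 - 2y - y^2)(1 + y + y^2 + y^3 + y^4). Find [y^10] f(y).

-3

(1 + y^3)^3 has coefficients 1,0,0,3,0,0,3,0,0,1 for degrees 0…9.
(2 - 2y - y^2) has coefficients 2,-2,-1,0,0,0,0,0,0,0,0 for degrees 0…10.
Finally multiplying by (1 + y + y^2 + y^3 + y^4), the product of all factors after the first has coefficients 2,0,-1,-1,-1,-3,-1,0,0,0,0 for degrees 0…10.
[y^10] = 1·0 + 3·0 + 3·(-1) + 1·0 = -3.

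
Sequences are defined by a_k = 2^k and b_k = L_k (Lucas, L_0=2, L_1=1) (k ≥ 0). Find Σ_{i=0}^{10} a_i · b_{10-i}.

The convolution is the t^10 coefficient of A(t)B(t).
Σ = 1·123 + 2·76 + 4·47 + 8·29 + 16·18 + 32·11 + 64·7 + 128·4 + 256·3 + 512·1 + 1024·2 = 5623.

5623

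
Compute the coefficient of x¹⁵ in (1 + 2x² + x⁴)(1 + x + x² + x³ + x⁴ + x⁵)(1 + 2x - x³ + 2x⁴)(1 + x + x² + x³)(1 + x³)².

85

(1 + 2x² + x⁴) has coefficients 1,0,2,0,1 for degrees 0…4.
(1 + x + x² + x³ + x⁴ + x⁵) has coefficients 1,1,1,1,1,1,0,0,0,0,0,0,0,0,0,0 for degrees 0…15.
Multiplying by (1 + 2x - x³ + 2x⁴) gives running coefficients 1,3,3,2,4,4,3,1,1,2,0,0,0,0,0,0 for degrees 0…15.
Multiplying by (1 + x + x² + x³) gives running coefficients 1,4,7,9,12,13,13,12,9,7,4,3,2,0,0,0 for degrees 0…15.
Finally multiplying by (1 + x³)², the product of all factors after the first has coefficients 1,4,7,11,20,27,32,40,42,42,40,34,29,20,15,11 for degrees 0…15.
[x¹⁵] = 1·11 + 2·20 + 1·34 = 85.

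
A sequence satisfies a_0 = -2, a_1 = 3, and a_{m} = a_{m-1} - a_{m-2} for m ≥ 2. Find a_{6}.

The ordinary generating function has denominator 1 - q + q^2.
Iterating the recurrence: a_0,…,a_{6} = -2, 3, 5, 2, -3, -5, -2.

-2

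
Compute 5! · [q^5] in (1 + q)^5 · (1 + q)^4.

15120

The EGF product rule gives c_5 = Σ_{k_1+k_2=5} C(5; k_1,k_2) · ∏ g_i(k_i), where (1+q)^5 gives the falling factorial (5)_k; (1+q)^4 gives the falling factorial (4)_k.
g_1(k) for k = 0…5: 1, 5, 20, 60, 120, 120.
g_2(k) for k = 0…5: 1, 4, 12, 24, 24, 0.
c_5 = Σ_k C(5,k)·g_1(k)·g_2(5−k) = 5·5·24 + 10·20·24 + 10·60·12 + 5·120·4 + 1·120·1 = 600 + 4800 + 7200 + 2400 + 120 = 15120.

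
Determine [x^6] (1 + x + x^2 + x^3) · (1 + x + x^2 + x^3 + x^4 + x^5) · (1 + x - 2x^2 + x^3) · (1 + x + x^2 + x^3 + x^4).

(1 + x + x^2 + x^3) has coefficients 1,1,1,1 for degrees 0…3.
(1 + x + x^2 + x^3 + x^4 + x^5) has coefficients 1,1,1,1,1,1,0 for degrees 0…6.
Multiplying by (1 + x - 2x^2 + x^3) gives running coefficients 1,2,0,1,1,1,0 for degrees 0…6.
Finally multiplying by (1 + x + x^2 + x^3 + x^4), the product of all factors after the first has coefficients 1,3,3,4,5,5,3 for degrees 0…6.
[x^6] = 1·3 + 1·5 + 1·5 + 1·4 = 17.

17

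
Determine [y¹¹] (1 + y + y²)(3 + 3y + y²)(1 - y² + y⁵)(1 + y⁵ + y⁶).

4

(1 + y + y²) has coefficients 1,1,1 for degrees 0…2.
(3 + 3y + y²) has coefficients 3,3,1,0,0,0,0,0,0,0,0,0 for degrees 0…11.
Multiplying by (1 - y² + y⁵) gives running coefficients 3,3,-2,-3,-1,3,3,1,0,0,0,0 for degrees 0…11.
Finally multiplying by (1 + y⁵ + y⁶), the product of all factors after the first has coefficients 3,3,-2,-3,-1,6,9,2,-5,-4,2,6 for degrees 0…11.
[y¹¹] = 1·6 + 1·2 + 1·(-4) = 4.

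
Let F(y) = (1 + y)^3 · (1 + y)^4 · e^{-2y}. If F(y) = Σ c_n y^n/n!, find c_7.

The EGF product rule gives c_7 = Σ_{k_1+k_2+k_3=7} C(7; k_1,k_2,k_3) · ∏ g_i(k_i), where (1+y)^3 gives the falling factorial (3)_k; (1+y)^4 gives the falling factorial (4)_k; e^{-2y} gives (-2)^k.
g_1(k) for k = 0…7: 1, 3, 6, 6, 0, 0, 0, 0.
g_2(k) for k = 0…7: 1, 4, 12, 24, 24, 0, 0, 0.
g_3(k) for k = 0…7: 1, -2, 4, -8, 16, -32, 64, -128.
First combine the last two factors: h(k) = Σ_j C(k,j)·g_2(j)·g_3(k−j) for k = 0…7: 1, 2, 0, -8, 8, 48, -224, 320.
c_7 = Σ_k C(7,k)·g_1(k)·h(7−k) = 1·1·320 + 7·3·(-224) + 21·6·48 + 35·6·8 = 320 − 4704 + 6048 + 1680 = 3344.

3344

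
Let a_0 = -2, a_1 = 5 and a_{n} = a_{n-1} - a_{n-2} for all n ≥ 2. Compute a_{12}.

-2

The ordinary generating function has denominator 1 - t + t^2.
Iterating the recurrence: a_0,…,a_{12} = -2, 5, 7, 2, -5, -7, -2, 5, 7, 2, -5, -7, -2.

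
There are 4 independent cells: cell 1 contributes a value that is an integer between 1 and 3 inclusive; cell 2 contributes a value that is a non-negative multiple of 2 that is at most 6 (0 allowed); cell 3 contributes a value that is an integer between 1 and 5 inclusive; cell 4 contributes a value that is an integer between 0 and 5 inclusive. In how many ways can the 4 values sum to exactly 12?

The generating function for the choices is (y + y^2 + y^3)·(1 + y^2 + y^4 + y^6)·(y + y^2 + y^3 + y^4 + y^5)·(1 + y + y^2 + y^3 + y^4 + y^5); the count is [y^12].
(y + y^2 + y^3) has coefficients 0,1,1,1 for degrees 0…3.
(1 + y^2 + y^4 + y^6) has coefficients 1,0,1,0,1,0,1,0,0,0,0,0,0 for degrees 0…12.
Multiplying by (y + y^2 + y^3 + y^4 + y^5) gives running coefficients 0,1,1,2,2,3,2,3,2,2,1,1,0 for degrees 0…12.
Finally multiplying by (1 + y + y^2 + y^3 + y^4 + y^5), the product of all factors after the first has coefficients 0,1,2,4,6,9,11,13,14,14,13,11,9 for degrees 0…12.
[y^12] = 1·11 + 1·13 + 1·14 = 38.

38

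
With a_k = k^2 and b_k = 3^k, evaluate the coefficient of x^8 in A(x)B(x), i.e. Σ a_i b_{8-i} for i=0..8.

Write out a_i and b_{8-i} for i = 0,…,8 and sum the products.
Σ = 0·6561 + 1·2187 + 4·729 + 9·243 + 16·81 + 25·27 + 36·9 + 49·3 + 64·1 = 9796.

9796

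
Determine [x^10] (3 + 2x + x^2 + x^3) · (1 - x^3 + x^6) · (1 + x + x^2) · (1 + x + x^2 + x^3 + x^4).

13

(3 + 2x + x^2 + x^3) has coefficients 3,2,1,1 for degrees 0…3.
(1 - x^3 + x^6) has coefficients 1,0,0,-1,0,0,1,0,0,0,0 for degrees 0…10.
Multiplying by (1 + x + x^2) gives running coefficients 1,1,1,-1,-1,-1,1,1,1,0,0 for degrees 0…10.
Finally multiplying by (1 + x + x^2 + x^3 + x^4), the product of all factors after the first has coefficients 1,2,3,2,1,-1,-1,-1,1,2,3 for degrees 0…10.
[x^10] = 3·3 + 2·2 + 1·1 + 1·(-1) = 13.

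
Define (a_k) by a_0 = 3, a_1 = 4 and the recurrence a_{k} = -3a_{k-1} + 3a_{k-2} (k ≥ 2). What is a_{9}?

The ordinary generating function has denominator 1 + 3y - 3y^2.
Iterating the recurrence: a_0,…,a_{9} = 3, 4, -3, 21, -72, 279, -1053, 3996, -15147, 57429.

57429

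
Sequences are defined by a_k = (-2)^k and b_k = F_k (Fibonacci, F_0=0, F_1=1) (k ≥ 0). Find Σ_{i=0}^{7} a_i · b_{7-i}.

57

This is [x^7] in the product of the two ordinary generating functions.
Σ = 1·13 − 2·8 + 4·5 − 8·3 + 16·2 − 32·1 + 64·1 − 128·0 = 57.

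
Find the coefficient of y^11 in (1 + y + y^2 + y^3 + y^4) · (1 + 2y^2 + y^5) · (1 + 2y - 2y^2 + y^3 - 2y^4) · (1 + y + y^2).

-10

(1 + y + y^2 + y^3 + y^4) has coefficients 1,1,1,1,1 for degrees 0…4.
(1 + 2y^2 + y^5) has coefficients 1,0,2,0,0,1,0,0,0,0,0,0 for degrees 0…11.
Multiplying by (1 + 2y - 2y^2 + y^3 - 2y^4) gives running coefficients 1,2,0,5,-6,3,-2,-2,1,-2,0,0 for degrees 0…11.
Finally multiplying by (1 + y + y^2), the product of all factors after the first has coefficients 1,3,3,7,-1,2,-5,-1,-3,-3,-1,-2 for degrees 0…11.
[y^11] = 1·(-2) + 1·(-1) + 1·(-3) + 1·(-3) + 1·(-1) = -10.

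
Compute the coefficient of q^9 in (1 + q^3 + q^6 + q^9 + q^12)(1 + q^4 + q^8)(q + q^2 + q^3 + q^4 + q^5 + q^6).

(1 + q^3 + q^6 + q^9 + q^12) has coefficients 1,0,0,1,0,0,1,0,0,1 for degrees 0…9.
(1 + q^4 + q^8) has coefficients 1,0,0,0,1,0,0,0,1,0 for degrees 0…9.
Finally multiplying by (q + q^2 + q^3 + q^4 + q^5 + q^6), the product of all factors after the first has coefficients 0,1,1,1,1,2,2,1,1,2 for degrees 0…9.
[q^9] = 1·2 + 1·2 + 1·1 + 1·0 = 5.

5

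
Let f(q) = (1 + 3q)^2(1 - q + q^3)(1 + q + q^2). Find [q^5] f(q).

(1 + 3q)^2 has coefficients 1,6,9 for degrees 0…2.
(1 - q + q^3) has coefficients 1,-1,0,1,0,0 for degrees 0…5.
Finally multiplying by (1 + q + q^2), the product of all factors after the first has coefficients 1,0,0,0,1,1 for degrees 0…5.
[q^5] = 1·1 + 6·1 + 9·0 = 7.

7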